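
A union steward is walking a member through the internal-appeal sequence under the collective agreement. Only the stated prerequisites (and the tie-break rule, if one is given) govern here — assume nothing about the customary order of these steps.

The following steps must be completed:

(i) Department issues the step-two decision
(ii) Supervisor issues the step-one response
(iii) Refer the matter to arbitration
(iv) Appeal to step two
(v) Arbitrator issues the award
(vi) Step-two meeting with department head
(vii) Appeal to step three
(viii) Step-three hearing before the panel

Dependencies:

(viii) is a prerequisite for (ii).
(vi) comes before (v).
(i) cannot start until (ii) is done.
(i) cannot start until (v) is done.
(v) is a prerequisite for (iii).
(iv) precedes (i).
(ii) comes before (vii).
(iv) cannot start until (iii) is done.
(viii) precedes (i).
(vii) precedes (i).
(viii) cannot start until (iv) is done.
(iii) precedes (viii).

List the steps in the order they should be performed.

(vi), (v), (iii), (iv), (viii), (ii), (vii), (i)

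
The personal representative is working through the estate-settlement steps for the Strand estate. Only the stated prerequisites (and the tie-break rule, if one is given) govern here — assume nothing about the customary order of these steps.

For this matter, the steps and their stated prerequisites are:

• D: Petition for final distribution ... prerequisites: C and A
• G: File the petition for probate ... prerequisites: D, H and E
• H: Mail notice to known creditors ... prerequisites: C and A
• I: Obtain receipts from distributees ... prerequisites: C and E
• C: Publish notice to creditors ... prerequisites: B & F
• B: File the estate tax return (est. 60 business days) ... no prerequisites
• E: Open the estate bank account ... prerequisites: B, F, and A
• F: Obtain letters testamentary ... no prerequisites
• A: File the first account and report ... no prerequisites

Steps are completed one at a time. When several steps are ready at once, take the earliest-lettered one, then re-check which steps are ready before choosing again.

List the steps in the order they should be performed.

A, B, F, C, D, E, H, G, I

A, B and F have no prerequisites; A has the earlier label, so A is first.
B and F are both available; B has the earlier label → B.
F is the only step now ready → F.
Now C and E have their prerequisites met. C has the earlier label, so C next.
D and H now also ready, so the ready set is {D, E, H}; D has the earlier label → D.
E and H are both available; E has the earlier label → E.
Now H and I have their prerequisites met. H has the earlier label, so H next.
Now G and I have their prerequisites met. G has the earlier label, so G next.
I needed C and E, now all done → I.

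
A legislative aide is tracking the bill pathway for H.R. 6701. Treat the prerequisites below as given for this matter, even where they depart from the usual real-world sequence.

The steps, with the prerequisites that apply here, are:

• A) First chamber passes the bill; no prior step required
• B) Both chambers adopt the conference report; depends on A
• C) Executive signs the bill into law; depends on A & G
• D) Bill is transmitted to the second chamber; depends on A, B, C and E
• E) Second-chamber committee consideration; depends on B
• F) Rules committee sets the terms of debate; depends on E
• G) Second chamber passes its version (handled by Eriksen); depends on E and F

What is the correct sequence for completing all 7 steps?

A has no prerequisites → A first.
That leaves B as the only ready step → B.
E needed B, now all done → E.
F is the only step now ready → F.
G needed E and F, now all done → G.
That leaves C as the only ready step → C.
That leaves D as the only ready step → D.

A, B, E, F, G, C, D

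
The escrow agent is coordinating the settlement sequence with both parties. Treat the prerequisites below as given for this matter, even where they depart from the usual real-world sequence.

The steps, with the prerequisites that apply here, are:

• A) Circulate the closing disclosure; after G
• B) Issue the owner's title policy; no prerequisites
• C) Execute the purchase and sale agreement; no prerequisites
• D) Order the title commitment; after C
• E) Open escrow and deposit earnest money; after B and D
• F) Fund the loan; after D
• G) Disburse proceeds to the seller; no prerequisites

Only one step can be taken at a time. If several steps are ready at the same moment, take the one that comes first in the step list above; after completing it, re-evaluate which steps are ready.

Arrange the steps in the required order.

Nothing is required for B, C and G. B is listed earlier → B first.
C and G are both available; C is listed earlier → C.
D and G are both available; D is listed earlier → D.
Now E, F and G have their prerequisites met. E is listed earlier, so E next.
Now F and G have their prerequisites met. F is listed earlier, so F next.
Next only G has its prerequisites met → G.
A needed G, now all done → A.

B, C, D, E, F, G, A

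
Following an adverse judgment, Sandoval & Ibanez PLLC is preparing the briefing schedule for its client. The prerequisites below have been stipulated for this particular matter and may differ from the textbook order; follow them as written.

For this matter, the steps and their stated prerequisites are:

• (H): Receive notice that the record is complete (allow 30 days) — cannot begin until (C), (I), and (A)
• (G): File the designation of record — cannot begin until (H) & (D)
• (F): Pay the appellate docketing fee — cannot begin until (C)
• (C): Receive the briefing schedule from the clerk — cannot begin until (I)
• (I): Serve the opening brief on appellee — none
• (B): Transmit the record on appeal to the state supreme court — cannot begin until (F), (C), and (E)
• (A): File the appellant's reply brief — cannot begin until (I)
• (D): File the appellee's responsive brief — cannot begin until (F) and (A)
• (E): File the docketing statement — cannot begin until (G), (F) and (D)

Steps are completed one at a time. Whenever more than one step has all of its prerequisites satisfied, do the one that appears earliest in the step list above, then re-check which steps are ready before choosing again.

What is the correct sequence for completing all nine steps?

(I) is the only step with nothing outstanding, so it goes first.
Ready: (C) and (A). (C) is listed earlier → (C).
(F) now also ready, so the ready set is {(F), (A)}; (F) is listed earlier → (F).
Next only (A) has its prerequisites met → (A).
(H) and (D) are both available; (H) is listed earlier → (H).
(D) needed (F) and (A), now all done → (D).
That leaves (G) as the only ready step → (G).
(E) needed (G), (F) and (D), now all done → (E).
(B) needed (F), (C) and (E), now all done → (B).

(I), (C), (F), (A), (H), (D), (G), (E), (B)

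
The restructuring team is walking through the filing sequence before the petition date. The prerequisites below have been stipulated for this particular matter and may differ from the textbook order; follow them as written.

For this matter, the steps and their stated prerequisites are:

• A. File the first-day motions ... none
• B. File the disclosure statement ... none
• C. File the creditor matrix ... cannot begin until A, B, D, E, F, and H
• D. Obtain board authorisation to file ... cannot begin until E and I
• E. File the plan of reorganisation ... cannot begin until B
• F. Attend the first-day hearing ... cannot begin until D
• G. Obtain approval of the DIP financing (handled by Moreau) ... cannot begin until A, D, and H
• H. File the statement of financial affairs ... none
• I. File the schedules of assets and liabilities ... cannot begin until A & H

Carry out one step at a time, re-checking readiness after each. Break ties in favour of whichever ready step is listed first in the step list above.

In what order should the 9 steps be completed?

A, B, E, H, I, D, F, C, G

A, B and H have no prerequisites; A is listed earlier, so A is first.
B and H are both available; B is listed earlier → B.
E now also ready, so the ready set is {E, H}; E is listed earlier → E.
Next only H has its prerequisites met → H.
That leaves I as the only ready step → I.
D needed E and I, now all done → D.
Now F and G have their prerequisites met. F is listed earlier, so F next.
Ready: C and G. C is listed earlier → C.
G needed A, D and H, now all done → G.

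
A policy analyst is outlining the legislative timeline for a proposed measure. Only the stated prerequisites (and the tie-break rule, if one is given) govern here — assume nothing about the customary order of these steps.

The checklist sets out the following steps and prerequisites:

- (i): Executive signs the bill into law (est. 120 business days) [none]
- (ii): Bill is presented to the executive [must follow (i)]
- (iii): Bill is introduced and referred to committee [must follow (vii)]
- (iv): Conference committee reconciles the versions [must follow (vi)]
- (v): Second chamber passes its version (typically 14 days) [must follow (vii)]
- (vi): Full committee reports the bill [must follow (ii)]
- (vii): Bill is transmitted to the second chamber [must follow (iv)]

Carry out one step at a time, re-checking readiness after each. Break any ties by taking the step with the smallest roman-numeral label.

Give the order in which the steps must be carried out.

(i) has no prerequisites → (i) first.
That leaves (ii) as the only ready step → (ii).
Next only (vi) has its prerequisites met → (vi).
Next only (iv) has its prerequisites met → (iv).
(vii) needed (iv), now all done → (vii).
Ready: (iii) and (v). (iii) has the earlier label → (iii).
(v) is the only step now ready → (v).

(i) → (ii) → (vi) → (iv) → (vii) → (iii) → (v)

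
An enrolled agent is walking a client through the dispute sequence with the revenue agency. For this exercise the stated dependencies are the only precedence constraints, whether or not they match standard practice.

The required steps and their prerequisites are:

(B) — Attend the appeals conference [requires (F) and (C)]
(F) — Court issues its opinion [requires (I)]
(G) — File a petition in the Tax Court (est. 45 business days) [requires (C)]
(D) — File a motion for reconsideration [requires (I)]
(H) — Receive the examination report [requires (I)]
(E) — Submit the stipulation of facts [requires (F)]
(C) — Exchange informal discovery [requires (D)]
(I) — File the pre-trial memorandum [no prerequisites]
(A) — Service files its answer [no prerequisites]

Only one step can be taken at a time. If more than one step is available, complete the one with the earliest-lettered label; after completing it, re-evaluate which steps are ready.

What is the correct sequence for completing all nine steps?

(A) and (I) have no prerequisites; (A) has the earlier label, so (A) is first.
That leaves (I) as the only ready step → (I).
Ready: (D), (F) and (H). (D) has the earlier label → (D).
Now (C), (F) and (H) have their prerequisites met. (C) has the earlier label, so (C) next.
Now (F), (G) and (H) have their prerequisites met. (F) has the earlier label, so (F) next.
Ready: (B), (E), (G) and (H). (B) has the earlier label → (B).
Now (E), (G) and (H) have their prerequisites met. (E) has the earlier label, so (E) next.
Now (G) and (H) have their prerequisites met. (G) has the earlier label, so (G) next.
(H) is the only step now ready → (H).

(A) (I) (D) (C) (F) (B) (E) (G) (H)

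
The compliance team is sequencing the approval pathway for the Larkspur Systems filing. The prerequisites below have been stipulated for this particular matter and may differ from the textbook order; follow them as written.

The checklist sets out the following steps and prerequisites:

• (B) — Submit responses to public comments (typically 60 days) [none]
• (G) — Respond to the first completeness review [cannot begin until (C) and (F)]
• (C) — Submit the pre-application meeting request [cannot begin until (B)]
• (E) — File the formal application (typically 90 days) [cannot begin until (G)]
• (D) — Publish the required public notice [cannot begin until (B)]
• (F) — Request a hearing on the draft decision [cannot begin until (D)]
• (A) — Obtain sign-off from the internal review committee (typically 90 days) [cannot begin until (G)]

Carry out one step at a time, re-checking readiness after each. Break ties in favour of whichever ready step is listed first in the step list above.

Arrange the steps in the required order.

Only (B) has no prerequisites, so it is first.
Ready: (C) and (D). (C) is listed earlier → (C).
Next only (D) has its prerequisites met → (D).
(F) needed (D), now all done → (F).
(G) is the only step now ready → (G).
(E) and (A) are both available; (E) is listed earlier → (E).
(A) needed (G), now all done → (A).

(B), (C), (D), (F), (G), (E), (A)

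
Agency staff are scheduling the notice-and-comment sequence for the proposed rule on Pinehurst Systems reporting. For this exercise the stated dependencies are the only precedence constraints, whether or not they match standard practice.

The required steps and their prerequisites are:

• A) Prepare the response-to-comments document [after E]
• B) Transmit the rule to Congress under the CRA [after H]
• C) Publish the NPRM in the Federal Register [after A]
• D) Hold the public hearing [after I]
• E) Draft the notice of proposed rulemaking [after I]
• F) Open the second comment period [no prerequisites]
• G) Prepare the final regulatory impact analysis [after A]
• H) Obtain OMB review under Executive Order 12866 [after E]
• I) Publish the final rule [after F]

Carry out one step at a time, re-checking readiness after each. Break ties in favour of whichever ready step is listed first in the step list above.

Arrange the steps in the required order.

F has no prerequisites → F first.
I needed F, now all done → I.
Now D and E have their prerequisites met. D is listed earlier, so D next.
Next only E has its prerequisites met → E.
Now A and H have their prerequisites met. A is listed earlier, so A next.
Now C, G and H have their prerequisites met. C is listed earlier, so C next.
G and H are both available; G is listed earlier → G.
H needed E, now all done → H.
B needed H, now all done → B.

F I D E A C G H B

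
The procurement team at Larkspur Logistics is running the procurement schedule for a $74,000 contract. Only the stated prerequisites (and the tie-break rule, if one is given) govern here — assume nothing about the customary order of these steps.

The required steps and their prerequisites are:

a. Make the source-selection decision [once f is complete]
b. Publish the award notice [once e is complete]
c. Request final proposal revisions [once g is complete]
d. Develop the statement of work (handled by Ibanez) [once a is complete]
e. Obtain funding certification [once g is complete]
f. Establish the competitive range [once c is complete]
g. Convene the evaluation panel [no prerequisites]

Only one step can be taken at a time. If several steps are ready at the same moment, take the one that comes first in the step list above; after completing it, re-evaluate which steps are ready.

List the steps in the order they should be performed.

g c e b f a d

g is the only step with nothing outstanding, so it goes first.
Ready: c and e. c is listed earlier → c.
Ready: e and f. e is listed earlier → e.
b and f are both available; b is listed earlier → b.
Next only f has its prerequisites met → f.
a needed f, now all done → a.
d needed a, now all done → d.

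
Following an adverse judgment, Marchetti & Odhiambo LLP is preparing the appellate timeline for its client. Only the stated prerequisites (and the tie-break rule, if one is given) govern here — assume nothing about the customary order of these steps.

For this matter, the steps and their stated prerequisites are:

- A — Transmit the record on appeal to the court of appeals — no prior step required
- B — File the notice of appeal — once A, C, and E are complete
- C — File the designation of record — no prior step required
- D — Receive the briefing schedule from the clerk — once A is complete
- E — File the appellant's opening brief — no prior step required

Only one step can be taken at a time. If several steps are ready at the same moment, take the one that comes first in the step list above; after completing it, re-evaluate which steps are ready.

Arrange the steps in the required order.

A → C → D → E → B

A, C and E have no prerequisites; A is listed earlier, so A is first.
C, D and E are all available; C is listed earlier → C.
D and E are both available; D is listed earlier → D.
That leaves E as the only ready step → E.
B is the only step now ready → B.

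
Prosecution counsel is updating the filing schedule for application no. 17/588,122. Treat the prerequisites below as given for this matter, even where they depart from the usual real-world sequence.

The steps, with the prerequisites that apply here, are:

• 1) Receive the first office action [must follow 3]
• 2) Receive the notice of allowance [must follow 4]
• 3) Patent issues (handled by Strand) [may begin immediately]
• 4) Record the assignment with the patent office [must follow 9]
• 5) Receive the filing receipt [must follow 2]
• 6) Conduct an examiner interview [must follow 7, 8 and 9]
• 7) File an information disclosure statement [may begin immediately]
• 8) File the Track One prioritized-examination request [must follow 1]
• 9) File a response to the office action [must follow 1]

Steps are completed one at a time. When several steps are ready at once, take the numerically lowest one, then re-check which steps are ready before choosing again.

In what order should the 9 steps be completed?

Nothing is required for 3 and 7. 3 has the earlier label → 3 first.
1 now also ready, so the ready set is {1, 7}; 1 has the earlier label → 1.
Now 7, 8 and 9 have their prerequisites met. 7 has the earlier label, so 7 next.
Ready: 8 and 9. 8 has the earlier label → 8.
That leaves 9 as the only ready step → 9.
Now 4 and 6 have their prerequisites met. 4 has the earlier label, so 4 next.
2 now also ready, so the ready set is {2, 6}; 2 has the earlier label → 2.
5 now also ready, so the ready set is {5, 6}; 5 has the earlier label → 5.
6 is the only step now ready → 6.

3 → 1 → 7 → 8 → 9 → 4 → 2 → 5 → 6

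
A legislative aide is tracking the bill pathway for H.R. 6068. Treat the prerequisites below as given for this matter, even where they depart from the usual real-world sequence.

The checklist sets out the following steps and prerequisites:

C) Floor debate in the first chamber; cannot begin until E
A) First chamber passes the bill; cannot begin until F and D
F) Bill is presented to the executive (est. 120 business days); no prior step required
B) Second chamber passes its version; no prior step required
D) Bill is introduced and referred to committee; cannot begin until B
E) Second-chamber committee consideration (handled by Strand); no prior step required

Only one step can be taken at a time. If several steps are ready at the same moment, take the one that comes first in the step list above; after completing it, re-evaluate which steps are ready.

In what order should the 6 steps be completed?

F, B and E have no prerequisites; F is listed earlier, so F is first.
Ready: B and E. B is listed earlier → B.
D now also ready, so the ready set is {D, E}; D is listed earlier → D.
A now also ready, so the ready set is {A, E}; A is listed earlier → A.
Next only E has its prerequisites met → E.
C is the only step now ready → C.

F B D A E C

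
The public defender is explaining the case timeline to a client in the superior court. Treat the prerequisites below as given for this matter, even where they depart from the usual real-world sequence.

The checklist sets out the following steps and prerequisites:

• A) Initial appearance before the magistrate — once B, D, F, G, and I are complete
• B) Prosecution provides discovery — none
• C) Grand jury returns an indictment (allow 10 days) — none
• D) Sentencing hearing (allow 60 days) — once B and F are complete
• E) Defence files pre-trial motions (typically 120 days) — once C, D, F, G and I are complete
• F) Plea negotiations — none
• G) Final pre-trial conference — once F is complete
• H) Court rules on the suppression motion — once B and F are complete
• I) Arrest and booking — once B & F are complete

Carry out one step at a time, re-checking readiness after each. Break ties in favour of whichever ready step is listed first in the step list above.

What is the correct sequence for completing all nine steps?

B → C → F → D → G → H → I → A → E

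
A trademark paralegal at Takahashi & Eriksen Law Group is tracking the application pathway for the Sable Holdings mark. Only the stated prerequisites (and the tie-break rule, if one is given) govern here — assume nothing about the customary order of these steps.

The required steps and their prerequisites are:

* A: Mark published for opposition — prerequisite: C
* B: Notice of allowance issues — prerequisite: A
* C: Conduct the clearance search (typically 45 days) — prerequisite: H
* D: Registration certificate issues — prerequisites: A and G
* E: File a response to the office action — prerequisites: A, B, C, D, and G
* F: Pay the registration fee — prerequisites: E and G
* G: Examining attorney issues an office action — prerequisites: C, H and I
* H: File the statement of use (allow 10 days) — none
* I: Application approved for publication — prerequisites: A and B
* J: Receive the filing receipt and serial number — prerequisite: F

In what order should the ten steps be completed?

H has no prerequisites → H first.
C needed H, now all done → C.
A needed C, now all done → A.
Next only B has its prerequisites met → B.
I needed A and B, now all done → I.
G is the only step now ready → G.
D is the only step now ready → D.
E needed A, B, C, D and G, now all done → E.
F needed E and G, now all done → F.
J needed F, now all done → J.

H, C, A, B, I, G, D, E, F, J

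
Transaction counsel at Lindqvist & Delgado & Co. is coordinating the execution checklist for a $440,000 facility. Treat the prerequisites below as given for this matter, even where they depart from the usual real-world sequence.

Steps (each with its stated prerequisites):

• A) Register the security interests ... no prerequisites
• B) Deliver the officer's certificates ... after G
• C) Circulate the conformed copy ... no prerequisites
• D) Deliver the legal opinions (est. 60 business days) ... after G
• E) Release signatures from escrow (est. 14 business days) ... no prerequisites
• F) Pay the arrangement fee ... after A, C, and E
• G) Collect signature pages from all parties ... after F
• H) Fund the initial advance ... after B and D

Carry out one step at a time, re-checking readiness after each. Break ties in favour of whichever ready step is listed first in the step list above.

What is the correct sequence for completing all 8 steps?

A, C, E, F, G, B, D, H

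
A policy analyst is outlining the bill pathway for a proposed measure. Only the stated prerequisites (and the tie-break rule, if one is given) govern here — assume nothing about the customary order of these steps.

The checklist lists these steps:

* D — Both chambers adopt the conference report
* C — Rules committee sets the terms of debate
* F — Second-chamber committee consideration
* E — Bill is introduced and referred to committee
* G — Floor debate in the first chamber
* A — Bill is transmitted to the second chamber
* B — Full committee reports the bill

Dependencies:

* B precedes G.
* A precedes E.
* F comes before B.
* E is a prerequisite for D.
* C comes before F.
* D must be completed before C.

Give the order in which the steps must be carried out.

A, E, D, C, F, B, G

Only A has no prerequisites, so it is first.
Next only E has its prerequisites met → E.
Next only D has its prerequisites met → D.
C needed D, now all done → C.
That leaves F as the only ready step → F.
Next only B has its prerequisites met → B.
Next only G has its prerequisites met → G.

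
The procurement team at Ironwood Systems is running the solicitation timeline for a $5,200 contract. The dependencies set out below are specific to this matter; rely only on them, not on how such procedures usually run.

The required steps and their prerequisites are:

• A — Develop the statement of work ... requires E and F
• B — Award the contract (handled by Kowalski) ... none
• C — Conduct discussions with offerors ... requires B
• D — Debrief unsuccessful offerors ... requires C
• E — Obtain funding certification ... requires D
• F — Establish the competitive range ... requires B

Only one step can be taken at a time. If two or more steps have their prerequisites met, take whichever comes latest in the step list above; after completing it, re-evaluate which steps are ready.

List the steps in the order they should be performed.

B, F, C, D, E, A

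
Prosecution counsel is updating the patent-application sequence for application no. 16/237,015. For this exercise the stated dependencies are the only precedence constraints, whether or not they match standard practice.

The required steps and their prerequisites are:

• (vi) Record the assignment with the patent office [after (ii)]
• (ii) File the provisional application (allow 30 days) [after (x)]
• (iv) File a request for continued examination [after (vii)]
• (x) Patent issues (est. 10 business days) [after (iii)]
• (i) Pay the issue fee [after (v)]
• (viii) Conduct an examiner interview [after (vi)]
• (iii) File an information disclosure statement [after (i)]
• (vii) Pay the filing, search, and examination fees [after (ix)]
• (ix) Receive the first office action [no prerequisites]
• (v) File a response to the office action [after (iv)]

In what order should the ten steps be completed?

(ix), (vii), (iv), (v), (i), (iii), (x), (ii), (vi), (viii)

(ix) has no prerequisites → (ix) first.
(vii) needed (ix), now all done → (vii).
(iv) needed (vii), now all done → (iv).
(v) is the only step now ready → (v).
Next only (i) has its prerequisites met → (i).
That leaves (iii) as the only ready step → (iii).
(x) is the only step now ready → (x).
(ii) needed (x), now all done → (ii).
That leaves (vi) as the only ready step → (vi).
Next only (viii) has its prerequisites met → (viii).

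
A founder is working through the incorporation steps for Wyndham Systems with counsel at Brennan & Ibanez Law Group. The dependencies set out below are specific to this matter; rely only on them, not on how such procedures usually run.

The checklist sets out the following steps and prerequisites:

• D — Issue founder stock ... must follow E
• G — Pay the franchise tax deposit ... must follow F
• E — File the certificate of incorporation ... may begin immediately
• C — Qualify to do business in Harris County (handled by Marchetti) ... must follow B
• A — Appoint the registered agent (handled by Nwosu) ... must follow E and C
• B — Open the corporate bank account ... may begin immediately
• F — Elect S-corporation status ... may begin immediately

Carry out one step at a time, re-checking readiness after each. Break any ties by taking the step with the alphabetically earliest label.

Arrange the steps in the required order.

Nothing is required for B, E and F. B has the earlier label → B first.
C now also ready, so the ready set is {C, E, F}; C has the earlier label → C.
Ready: E and F. E has the earlier label → E.
Now A, D and F have their prerequisites met. A has the earlier label, so A next.
Now D and F have their prerequisites met. D has the earlier label, so D next.
F is the only step now ready → F.
G is the only step now ready → G.

B → C → E → A → D → F → G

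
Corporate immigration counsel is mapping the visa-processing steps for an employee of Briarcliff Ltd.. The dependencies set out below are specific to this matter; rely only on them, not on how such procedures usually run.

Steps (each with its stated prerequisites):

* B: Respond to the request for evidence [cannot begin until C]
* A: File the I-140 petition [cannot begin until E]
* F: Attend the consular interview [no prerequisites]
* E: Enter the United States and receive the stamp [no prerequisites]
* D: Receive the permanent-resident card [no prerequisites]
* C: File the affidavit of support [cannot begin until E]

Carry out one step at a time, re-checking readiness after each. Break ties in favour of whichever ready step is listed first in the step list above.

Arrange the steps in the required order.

F E A D C B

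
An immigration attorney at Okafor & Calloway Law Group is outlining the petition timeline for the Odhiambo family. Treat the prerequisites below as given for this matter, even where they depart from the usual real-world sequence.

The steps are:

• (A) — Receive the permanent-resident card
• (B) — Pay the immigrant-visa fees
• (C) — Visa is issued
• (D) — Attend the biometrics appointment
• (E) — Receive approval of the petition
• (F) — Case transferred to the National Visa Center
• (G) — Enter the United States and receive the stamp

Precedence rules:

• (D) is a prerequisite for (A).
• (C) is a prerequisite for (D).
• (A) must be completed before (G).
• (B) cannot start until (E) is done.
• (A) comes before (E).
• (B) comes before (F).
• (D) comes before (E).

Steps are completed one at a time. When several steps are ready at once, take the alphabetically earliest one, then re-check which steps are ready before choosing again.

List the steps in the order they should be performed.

(C) → (D) → (A) → (E) → (B) → (F) → (G)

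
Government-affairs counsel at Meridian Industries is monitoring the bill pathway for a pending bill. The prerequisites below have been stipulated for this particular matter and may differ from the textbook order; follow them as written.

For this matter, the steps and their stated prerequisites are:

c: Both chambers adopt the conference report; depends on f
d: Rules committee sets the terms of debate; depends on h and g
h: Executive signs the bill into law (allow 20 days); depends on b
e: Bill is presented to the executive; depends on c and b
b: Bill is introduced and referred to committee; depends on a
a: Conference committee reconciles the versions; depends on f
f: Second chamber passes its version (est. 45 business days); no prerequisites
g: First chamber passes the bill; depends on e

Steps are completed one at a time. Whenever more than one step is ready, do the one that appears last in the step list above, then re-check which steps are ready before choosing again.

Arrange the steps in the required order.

f a b h c e g d

f has no prerequisites → f first.
Ready: a and c. a is listed later → a.
b now also ready, so the ready set is {b, c}; b is listed later → b.
Now h and c have their prerequisites met. h is listed later, so h next.
c is the only step now ready → c.
e needed b and c, now all done → e.
That leaves g as the only ready step → g.
That leaves d as the only ready step → d.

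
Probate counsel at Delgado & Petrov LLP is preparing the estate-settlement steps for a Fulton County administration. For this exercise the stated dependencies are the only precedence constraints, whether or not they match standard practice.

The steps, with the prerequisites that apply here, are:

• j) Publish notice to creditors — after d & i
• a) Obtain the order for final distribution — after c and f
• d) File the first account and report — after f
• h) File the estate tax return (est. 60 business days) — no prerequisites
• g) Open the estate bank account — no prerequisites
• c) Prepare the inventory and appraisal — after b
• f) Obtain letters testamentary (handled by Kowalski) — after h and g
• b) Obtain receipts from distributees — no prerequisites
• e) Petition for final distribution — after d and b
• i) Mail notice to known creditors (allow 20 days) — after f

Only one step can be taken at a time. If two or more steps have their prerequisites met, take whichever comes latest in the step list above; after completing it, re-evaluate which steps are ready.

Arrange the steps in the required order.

b, c, g, h, f, i, d, e, a, j

b, g and h have no prerequisites; b is listed later, so b is first.
Now c, g and h have their prerequisites met. c is listed later, so c next.
Now g and h have their prerequisites met. g is listed later, so g next.
That leaves h as the only ready step → h.
That leaves f as the only ready step → f.
i, d and a are all available; i is listed later → i.
Ready: d and a. d is listed later → d.
e and j now also ready, so the ready set is {e, a, j}; e is listed later → e.
Now a and j have their prerequisites met. a is listed later, so a next.
That leaves j as the only ready step → j.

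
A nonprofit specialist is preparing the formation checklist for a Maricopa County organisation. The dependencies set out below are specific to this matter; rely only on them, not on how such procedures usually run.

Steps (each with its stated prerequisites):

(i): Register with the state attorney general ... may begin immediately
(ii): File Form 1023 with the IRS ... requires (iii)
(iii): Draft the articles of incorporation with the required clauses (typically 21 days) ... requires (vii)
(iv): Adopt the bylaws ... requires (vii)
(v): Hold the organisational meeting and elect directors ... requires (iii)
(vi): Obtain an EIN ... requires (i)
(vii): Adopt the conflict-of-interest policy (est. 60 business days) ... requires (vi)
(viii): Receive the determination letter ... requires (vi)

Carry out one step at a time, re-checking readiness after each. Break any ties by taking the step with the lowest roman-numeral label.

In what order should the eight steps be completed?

(i) → (vi) → (vii) → (iii) → (ii) → (iv) → (v) → (viii)

(i) is the only step with nothing outstanding, so it goes first.
(vi) is the only step now ready → (vi).
Ready: (vii) and (viii). (vii) has the earlier label → (vii).
Ready: (iii), (iv) and (viii). (iii) has the earlier label → (iii).
Now (ii), (iv), (v) and (viii) have their prerequisites met. (ii) has the earlier label, so (ii) next.
Now (iv), (v) and (viii) have their prerequisites met. (iv) has the earlier label, so (iv) next.
Ready: (v) and (viii). (v) has the earlier label → (v).
(viii) needed (vi), now all done → (viii).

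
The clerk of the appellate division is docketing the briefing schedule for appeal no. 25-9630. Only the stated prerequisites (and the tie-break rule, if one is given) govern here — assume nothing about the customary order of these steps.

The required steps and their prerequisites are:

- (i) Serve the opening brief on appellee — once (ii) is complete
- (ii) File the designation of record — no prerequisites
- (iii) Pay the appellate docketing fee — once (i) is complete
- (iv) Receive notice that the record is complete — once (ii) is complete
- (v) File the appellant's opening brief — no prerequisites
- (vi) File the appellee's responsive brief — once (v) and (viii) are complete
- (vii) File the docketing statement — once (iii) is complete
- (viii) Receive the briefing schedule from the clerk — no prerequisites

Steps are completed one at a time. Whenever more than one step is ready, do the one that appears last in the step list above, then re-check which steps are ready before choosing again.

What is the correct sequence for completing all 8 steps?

(viii) (v) (vi) (ii) (iv) (i) (iii) (vii)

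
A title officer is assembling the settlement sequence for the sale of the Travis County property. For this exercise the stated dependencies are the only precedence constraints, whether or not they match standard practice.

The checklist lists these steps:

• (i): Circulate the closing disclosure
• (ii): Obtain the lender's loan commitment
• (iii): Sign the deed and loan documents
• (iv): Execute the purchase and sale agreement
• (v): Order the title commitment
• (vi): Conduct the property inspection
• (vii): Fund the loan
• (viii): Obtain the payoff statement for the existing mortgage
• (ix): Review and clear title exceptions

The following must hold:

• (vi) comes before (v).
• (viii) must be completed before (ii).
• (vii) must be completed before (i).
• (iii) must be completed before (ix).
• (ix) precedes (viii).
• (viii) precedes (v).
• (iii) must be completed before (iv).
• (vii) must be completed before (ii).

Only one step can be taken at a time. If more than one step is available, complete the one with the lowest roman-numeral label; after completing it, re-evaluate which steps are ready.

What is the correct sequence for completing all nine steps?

(iii), (iv), (vi), (vii), (i), (ix), (viii), (ii), (v)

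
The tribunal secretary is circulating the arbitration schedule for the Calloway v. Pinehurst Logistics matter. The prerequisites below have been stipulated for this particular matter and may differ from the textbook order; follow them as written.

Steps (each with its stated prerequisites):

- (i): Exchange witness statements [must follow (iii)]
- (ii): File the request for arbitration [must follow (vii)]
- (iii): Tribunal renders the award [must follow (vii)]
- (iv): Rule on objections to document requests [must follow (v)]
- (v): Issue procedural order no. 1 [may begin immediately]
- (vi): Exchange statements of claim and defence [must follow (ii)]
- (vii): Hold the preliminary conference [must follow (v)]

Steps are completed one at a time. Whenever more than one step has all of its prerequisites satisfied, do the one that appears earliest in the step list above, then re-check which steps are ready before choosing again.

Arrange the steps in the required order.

Only (v) has no prerequisites, so it is first.
(iv) and (vii) are both available; (iv) is listed earlier → (iv).
That leaves (vii) as the only ready step → (vii).
Ready: (ii) and (iii). (ii) is listed earlier → (ii).
Ready: (iii) and (vi). (iii) is listed earlier → (iii).
(i) now also ready, so the ready set is {(i), (vi)}; (i) is listed earlier → (i).
(vi) is the only step now ready → (vi).

(v), (iv), (vii), (ii), (iii), (i), (vi)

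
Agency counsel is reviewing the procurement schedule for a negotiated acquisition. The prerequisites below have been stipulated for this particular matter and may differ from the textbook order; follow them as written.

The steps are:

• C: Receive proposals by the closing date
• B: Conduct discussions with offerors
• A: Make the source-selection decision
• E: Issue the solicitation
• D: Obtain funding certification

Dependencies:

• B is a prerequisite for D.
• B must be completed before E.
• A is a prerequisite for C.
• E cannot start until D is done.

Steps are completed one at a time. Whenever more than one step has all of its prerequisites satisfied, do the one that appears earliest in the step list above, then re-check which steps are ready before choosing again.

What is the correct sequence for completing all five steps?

B A C D E

B and A have no prerequisites; B is listed earlier, so B is first.
Ready: A and D. A is listed earlier → A.
C and D are both available; C is listed earlier → C.
Next only D has its prerequisites met → D.
That leaves E as the only ready step → E.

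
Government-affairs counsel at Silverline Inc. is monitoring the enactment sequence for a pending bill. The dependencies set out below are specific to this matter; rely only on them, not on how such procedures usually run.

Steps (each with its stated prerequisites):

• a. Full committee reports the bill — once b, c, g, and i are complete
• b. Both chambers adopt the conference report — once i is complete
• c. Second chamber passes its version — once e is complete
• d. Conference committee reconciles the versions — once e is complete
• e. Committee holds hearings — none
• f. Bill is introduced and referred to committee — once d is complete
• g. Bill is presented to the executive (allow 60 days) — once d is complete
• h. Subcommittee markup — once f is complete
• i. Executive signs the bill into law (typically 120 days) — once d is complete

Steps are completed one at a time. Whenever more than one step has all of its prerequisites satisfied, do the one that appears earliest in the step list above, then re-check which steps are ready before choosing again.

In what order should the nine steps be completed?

e, c, d, f, g, h, i, b, a

Only e has no prerequisites, so it is first.
c and d are both available; c is listed earlier → c.
That leaves d as the only ready step → d.
Now f, g and i have their prerequisites met. f is listed earlier, so f next.
h now also ready, so the ready set is {g, h, i}; g is listed earlier → g.
Ready: h and i. h is listed earlier → h.
Next only i has its prerequisites met → i.
b is the only step now ready → b.
That leaves a as the only ready step → a.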